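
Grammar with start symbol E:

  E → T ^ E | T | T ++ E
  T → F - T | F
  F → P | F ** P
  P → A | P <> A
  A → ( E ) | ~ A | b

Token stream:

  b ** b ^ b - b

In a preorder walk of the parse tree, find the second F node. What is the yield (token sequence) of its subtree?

[E [T [F [F [P [A b]]] ** [P [A b]]]] ^ [E [T [F [P [A b]]] - [T [F [P [A b]]]]]]]

b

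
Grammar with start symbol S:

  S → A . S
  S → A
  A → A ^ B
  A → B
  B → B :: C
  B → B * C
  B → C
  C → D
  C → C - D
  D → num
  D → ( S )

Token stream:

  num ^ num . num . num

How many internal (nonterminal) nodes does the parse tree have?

[S [A [A [B [C [D num]]]] ^ [B [C [D num]]]] . [S [A [B [C [D num]]]] . [S [A [B [C [D num]]]]]]]

19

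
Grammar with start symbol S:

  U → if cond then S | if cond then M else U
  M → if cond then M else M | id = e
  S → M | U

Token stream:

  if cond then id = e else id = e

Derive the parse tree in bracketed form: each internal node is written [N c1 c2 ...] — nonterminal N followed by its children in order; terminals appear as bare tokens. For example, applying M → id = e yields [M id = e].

S
M
if cond then M else M
if cond then id = e else M
if cond then id = e else id = e

[S [M if cond then [M id = e] else [M id = e]]]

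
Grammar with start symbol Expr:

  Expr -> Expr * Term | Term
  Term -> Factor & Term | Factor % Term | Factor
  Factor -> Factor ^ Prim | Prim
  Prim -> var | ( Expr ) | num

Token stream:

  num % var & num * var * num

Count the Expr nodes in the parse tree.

3

[Expr [Expr [Expr [Term [Factor [Prim num]] % [Term [Factor [Prim var]] & [Term [Factor [Prim num]]]]]] * [Term [Factor [Prim var]]]] * [Term [Factor [Prim num]]]]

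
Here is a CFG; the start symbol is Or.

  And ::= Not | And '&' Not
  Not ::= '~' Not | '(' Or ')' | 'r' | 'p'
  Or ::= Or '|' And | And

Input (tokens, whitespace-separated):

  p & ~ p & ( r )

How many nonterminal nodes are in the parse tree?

11

[Or [And [And [And [Not p]] & [Not ~ [Not p]]] & [Not ( [Or [And [Not r]]] )]]]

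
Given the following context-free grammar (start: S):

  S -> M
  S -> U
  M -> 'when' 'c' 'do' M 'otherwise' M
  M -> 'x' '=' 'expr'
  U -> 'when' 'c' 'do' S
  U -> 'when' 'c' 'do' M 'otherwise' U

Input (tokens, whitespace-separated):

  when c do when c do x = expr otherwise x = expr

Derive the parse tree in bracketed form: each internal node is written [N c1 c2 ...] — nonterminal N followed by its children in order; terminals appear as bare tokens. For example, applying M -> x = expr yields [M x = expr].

S
U
when c do S
when c do M
when c do when c do M otherwise M
when c do when c do x = expr otherwise M
when c do when c do x = expr otherwise x = expr

[S [U when c do [S [M when c do [M x = expr] otherwise [M x = expr]]]]]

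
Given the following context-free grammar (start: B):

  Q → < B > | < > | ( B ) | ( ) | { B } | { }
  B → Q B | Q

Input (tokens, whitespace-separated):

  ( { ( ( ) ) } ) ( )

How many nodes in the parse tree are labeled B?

[B [Q ( [B [Q { [B [Q ( [B [Q ( )]] )]] }]] )] [B [Q ( )]]]

5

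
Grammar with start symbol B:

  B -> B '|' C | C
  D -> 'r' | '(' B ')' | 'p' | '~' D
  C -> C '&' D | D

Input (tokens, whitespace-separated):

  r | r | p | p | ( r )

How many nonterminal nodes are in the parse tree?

18

[B [B [B [B [B [C [D r]]] | [C [D r]]] | [C [D p]]] | [C [D p]]] | [C [D ( [B [C [D r]]] )]]]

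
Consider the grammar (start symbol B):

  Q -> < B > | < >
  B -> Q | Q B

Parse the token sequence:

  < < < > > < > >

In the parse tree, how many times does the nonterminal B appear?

[B [Q < [B [Q < [B [Q < >]] >] [B [Q < >]]] >]]

4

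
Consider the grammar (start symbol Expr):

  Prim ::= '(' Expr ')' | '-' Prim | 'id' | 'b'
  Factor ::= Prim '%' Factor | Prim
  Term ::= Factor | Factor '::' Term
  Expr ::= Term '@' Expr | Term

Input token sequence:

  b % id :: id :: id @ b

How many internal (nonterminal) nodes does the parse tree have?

[Expr [Term [Factor [Prim b] % [Factor [Prim id]]] :: [Term [Factor [Prim id]] :: [Term [Factor [Prim id]]]]] @ [Expr [Term [Factor [Prim b]]]]]

16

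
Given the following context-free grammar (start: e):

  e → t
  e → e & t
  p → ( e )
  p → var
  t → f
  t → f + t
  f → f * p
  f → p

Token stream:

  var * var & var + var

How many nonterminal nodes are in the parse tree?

13

[e [e [t [f [f [p var]] * [p var]]]] & [t [f [p var]] + [t [f [p var]]]]]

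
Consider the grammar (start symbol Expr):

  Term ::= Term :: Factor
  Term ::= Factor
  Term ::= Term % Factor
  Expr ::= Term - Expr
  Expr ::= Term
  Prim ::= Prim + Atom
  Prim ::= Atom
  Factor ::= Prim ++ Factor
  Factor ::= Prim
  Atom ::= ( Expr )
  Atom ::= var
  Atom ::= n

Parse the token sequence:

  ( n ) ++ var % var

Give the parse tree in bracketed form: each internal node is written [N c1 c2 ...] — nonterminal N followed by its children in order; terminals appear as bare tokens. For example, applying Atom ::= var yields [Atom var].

[Expr [Term [Term [Factor [Prim [Atom ( [Expr [Term [Factor [Prim [Atom n]]]]] )]] ++ [Factor [Prim [Atom var]]]]] % [Factor [Prim [Atom var]]]]]

Expr
Term
Term % Factor
Factor % Factor
Prim ++ Factor % Factor
Atom ++ Factor % Factor
( Expr ) ++ Factor % Factor
( Term ) ++ Factor % Factor
( Factor ) ++ Factor % Factor
( Prim ) ++ Factor % Factor
( Atom ) ++ Factor % Factor
( n ) ++ Factor % Factor
( n ) ++ Prim % Factor
( n ) ++ Atom % Factor
( n ) ++ var % Factor
( n ) ++ var % Prim
( n ) ++ var % Atom
( n ) ++ var % var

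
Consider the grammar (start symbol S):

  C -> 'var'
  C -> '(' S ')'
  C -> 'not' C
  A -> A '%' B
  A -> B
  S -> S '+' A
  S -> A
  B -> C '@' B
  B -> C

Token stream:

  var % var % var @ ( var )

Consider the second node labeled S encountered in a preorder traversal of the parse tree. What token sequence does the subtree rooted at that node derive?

[S [A [A [A [B [C var]]] % [B [C var]]] % [B [C var] @ [B [C ( [S [A [B [C var]]]] )]]]]]

var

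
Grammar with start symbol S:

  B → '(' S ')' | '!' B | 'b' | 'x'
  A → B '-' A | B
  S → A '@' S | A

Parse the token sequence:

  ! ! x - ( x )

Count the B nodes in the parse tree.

[S [A [B ! [B ! [B x]]] - [A [B ( [S [A [B x]]] )]]]]

5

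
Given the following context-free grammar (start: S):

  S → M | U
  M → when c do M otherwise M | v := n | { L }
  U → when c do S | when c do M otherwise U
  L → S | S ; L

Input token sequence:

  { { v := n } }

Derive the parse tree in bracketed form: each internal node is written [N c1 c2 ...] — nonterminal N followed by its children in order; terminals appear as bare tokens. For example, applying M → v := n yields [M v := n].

[S [M { [L [S [M { [L [S [M v := n]]] }]]] }]]

S
M
{ L }
{ S }
{ M }
{ { L } }
{ { S } }
{ { M } }
{ { v := n } }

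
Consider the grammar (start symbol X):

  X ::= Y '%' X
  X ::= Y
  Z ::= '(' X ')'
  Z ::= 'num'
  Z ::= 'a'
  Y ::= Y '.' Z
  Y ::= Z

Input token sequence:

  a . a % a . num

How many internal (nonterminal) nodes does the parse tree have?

[X [Y [Y [Z a]] . [Z a]] % [X [Y [Y [Z a]] . [Z num]]]]

10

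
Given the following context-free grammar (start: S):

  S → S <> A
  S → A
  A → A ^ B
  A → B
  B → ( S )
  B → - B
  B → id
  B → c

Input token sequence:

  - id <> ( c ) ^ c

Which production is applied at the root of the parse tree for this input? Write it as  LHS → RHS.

[S [S [A [B - [B id]]]] <> [A [A [B ( [S [A [B c]]] )]] ^ [B c]]]

S → S <> A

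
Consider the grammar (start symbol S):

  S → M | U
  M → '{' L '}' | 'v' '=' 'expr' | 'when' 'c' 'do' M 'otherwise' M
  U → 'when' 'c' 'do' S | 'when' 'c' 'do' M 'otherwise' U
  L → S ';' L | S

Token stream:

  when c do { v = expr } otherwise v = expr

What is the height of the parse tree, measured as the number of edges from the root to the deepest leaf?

6

[S [M when c do [M { [L [S [M v = expr]]] }] otherwise [M v = expr]]]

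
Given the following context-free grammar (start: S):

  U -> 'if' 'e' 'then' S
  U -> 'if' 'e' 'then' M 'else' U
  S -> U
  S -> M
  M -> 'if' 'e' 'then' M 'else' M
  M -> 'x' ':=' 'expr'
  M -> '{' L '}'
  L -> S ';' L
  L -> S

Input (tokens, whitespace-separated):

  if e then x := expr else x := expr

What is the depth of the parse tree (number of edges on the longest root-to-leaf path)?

[S [M if e then [M x := expr] else [M x := expr]]]

3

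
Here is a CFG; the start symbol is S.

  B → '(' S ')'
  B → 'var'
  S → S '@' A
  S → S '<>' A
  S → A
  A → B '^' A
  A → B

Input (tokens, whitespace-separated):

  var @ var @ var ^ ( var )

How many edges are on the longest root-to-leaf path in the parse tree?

[S [S [S [A [B var]]] @ [A [B var]]] @ [A [B var] ^ [A [B ( [S [A [B var]]] )]]]]

7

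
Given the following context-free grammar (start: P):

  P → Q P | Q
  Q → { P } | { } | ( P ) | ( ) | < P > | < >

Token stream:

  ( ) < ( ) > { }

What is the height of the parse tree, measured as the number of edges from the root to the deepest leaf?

5

[P [Q ( )] [P [Q < [P [Q ( )]] >] [P [Q { }]]]]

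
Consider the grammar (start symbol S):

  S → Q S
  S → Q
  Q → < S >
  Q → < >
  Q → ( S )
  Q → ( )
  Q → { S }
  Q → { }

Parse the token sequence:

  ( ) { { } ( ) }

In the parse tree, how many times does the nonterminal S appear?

4

[S [Q ( )] [S [Q { [S [Q { }] [S [Q ( )]]] }]]]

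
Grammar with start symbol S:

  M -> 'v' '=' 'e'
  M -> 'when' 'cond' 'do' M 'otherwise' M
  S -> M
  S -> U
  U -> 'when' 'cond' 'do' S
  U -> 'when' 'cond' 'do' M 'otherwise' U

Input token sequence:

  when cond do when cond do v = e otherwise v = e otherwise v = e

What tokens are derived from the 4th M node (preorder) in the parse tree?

v = e

[S [M when cond do [M when cond do [M v = e] otherwise [M v = e]] otherwise [M v = e]]]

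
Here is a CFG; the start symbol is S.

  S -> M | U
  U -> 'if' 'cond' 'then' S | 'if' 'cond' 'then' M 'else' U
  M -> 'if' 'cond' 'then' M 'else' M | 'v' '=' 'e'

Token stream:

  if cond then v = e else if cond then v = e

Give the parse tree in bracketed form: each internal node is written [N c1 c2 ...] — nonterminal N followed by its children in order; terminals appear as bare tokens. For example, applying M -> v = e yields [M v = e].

S
U
if cond then M else U
if cond then v = e else U
if cond then v = e else if cond then S
if cond then v = e else if cond then M
if cond then v = e else if cond then v = e

[S [U if cond then [M v = e] else [U if cond then [S [M v = e]]]]]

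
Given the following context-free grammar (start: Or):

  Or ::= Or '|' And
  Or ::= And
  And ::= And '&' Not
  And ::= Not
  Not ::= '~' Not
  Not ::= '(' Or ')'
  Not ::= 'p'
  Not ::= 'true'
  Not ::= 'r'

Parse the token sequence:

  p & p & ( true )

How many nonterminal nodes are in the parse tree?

[Or [And [And [And [Not p]] & [Not p]] & [Not ( [Or [And [Not true]]] )]]]

10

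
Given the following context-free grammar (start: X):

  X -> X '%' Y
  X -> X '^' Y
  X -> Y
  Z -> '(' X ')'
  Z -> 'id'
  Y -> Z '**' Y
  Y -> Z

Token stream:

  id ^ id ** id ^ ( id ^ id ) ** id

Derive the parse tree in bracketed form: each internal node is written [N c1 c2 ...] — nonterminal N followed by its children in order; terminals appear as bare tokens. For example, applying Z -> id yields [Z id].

[X [X [X [Y [Z id]]] ^ [Y [Z id] ** [Y [Z id]]]] ^ [Y [Z ( [X [X [Y [Z id]]] ^ [Y [Z id]]] )] ** [Y [Z id]]]]

X
X ^ Y
X ^ Y ^ Y
Y ^ Y ^ Y
Z ^ Y ^ Y
id ^ Y ^ Y
id ^ Z ** Y ^ Y
id ^ id ** Y ^ Y
id ^ id ** Z ^ Y
id ^ id ** id ^ Y
id ^ id ** id ^ Z ** Y
id ^ id ** id ^ ( X ) ** Y
id ^ id ** id ^ ( X ^ Y ) ** Y
id ^ id ** id ^ ( Y ^ Y ) ** Y
id ^ id ** id ^ ( Z ^ Y ) ** Y
id ^ id ** id ^ ( id ^ Y ) ** Y
id ^ id ** id ^ ( id ^ Z ) ** Y
id ^ id ** id ^ ( id ^ id ) ** Y
id ^ id ** id ^ ( id ^ id ) ** Z
id ^ id ** id ^ ( id ^ id ) ** id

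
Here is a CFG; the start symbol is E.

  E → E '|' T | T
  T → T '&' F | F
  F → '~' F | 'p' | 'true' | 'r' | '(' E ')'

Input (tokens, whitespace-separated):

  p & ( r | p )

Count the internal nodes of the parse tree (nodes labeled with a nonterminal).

11

[E [T [T [F p]] & [F ( [E [E [T [F r]]] | [T [F p]]] )]]]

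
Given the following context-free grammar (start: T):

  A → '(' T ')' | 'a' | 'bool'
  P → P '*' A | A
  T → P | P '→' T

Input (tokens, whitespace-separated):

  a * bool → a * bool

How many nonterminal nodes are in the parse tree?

[T [P [P [A a]] * [A bool]] → [T [P [P [A a]] * [A bool]]]]

10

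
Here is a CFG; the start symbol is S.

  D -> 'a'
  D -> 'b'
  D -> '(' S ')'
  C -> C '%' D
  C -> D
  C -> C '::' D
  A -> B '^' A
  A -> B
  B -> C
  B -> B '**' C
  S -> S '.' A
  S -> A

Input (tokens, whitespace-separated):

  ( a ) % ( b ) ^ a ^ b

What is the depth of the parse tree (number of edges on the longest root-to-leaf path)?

11

[S [A [B [C [C [D ( [S [A [B [C [D a]]]]] )]] % [D ( [S [A [B [C [D b]]]]] )]]] ^ [A [B [C [D a]]] ^ [A [B [C [D b]]]]]]]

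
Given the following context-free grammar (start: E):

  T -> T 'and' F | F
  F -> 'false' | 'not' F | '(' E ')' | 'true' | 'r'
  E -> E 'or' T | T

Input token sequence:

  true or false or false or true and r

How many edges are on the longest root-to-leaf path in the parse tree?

6

[E [E [E [E [T [F true]]] or [T [F false]]] or [T [F false]]] or [T [T [F true]] and [F r]]]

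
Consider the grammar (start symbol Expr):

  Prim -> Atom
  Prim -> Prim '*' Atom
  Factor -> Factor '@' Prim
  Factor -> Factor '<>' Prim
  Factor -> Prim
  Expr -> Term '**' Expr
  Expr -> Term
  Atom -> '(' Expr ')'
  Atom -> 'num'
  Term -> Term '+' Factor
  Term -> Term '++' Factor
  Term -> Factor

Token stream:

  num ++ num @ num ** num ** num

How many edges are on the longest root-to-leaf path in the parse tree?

[Expr [Term [Term [Factor [Prim [Atom num]]]] ++ [Factor [Factor [Prim [Atom num]]] @ [Prim [Atom num]]]] ** [Expr [Term [Factor [Prim [Atom num]]]] ** [Expr [Term [Factor [Prim [Atom num]]]]]]]

7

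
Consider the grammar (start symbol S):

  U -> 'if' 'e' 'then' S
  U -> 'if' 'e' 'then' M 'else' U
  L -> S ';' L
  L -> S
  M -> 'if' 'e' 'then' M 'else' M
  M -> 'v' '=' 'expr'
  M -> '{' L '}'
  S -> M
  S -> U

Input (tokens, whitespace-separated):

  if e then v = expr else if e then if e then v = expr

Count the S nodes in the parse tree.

[S [U if e then [M v = expr] else [U if e then [S [U if e then [S [M v = expr]]]]]]]

3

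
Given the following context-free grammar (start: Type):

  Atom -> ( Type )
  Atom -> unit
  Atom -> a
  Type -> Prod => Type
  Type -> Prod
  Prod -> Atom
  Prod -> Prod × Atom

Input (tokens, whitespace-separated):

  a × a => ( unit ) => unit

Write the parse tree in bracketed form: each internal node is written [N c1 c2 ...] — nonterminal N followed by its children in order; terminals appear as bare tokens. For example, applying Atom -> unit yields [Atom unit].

Type
Prod => Type
Prod × Atom => Type
Atom × Atom => Type
a × Atom => Type
a × a => Type
a × a => Prod => Type
a × a => Atom => Type
a × a => ( Type ) => Type
a × a => ( Prod ) => Type
a × a => ( Atom ) => Type
a × a => ( unit ) => Type
a × a => ( unit ) => Prod
a × a => ( unit ) => Atom
a × a => ( unit ) => unit

[Type [Prod [Prod [Atom a]] × [Atom a]] => [Type [Prod [Atom ( [Type [Prod [Atom unit]]] )]] => [Type [Prod [Atom unit]]]]]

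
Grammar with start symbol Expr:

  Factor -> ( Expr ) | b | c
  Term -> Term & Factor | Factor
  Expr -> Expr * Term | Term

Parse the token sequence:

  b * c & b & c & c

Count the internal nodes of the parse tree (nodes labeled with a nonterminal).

12

[Expr [Expr [Term [Factor b]]] * [Term [Term [Term [Term [Factor c]] & [Factor b]] & [Factor c]] & [Factor c]]]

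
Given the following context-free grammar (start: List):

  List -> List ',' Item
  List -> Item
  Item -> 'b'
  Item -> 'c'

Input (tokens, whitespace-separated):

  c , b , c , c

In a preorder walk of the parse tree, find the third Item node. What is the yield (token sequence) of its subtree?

c

[List [List [List [List [Item c]] , [Item b]] , [Item c]] , [Item c]]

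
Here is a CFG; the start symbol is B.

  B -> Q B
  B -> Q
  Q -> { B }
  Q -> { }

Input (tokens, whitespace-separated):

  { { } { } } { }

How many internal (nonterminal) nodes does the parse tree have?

8

[B [Q { [B [Q { }] [B [Q { }]]] }] [B [Q { }]]]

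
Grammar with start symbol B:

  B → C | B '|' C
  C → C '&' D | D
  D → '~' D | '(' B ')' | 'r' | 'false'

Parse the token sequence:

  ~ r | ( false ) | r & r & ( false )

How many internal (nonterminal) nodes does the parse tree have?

20

[B [B [B [C [D ~ [D r]]]] | [C [D ( [B [C [D false]]] )]]] | [C [C [C [D r]] & [D r]] & [D ( [B [C [D false]]] )]]]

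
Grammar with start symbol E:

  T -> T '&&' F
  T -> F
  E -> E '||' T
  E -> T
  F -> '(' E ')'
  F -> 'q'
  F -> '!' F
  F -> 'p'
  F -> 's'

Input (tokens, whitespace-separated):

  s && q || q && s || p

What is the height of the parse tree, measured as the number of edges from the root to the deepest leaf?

[E [E [E [T [T [F s]] && [F q]]] || [T [T [F q]] && [F s]]] || [T [F p]]]

6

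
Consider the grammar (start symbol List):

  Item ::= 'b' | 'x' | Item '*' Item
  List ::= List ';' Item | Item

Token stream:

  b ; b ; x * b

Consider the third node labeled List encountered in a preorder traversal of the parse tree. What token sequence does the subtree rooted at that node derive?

[List [List [List [Item b]] ; [Item b]] ; [Item [Item x] * [Item b]]]

b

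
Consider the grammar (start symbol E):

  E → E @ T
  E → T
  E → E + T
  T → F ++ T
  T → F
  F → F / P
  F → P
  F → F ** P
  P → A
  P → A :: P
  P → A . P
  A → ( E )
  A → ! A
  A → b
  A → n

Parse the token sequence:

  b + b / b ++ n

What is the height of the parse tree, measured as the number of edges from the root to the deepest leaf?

[E [E [T [F [P [A b]]]]] + [T [F [F [P [A b]]] / [P [A b]]] ++ [T [F [P [A n]]]]]]

6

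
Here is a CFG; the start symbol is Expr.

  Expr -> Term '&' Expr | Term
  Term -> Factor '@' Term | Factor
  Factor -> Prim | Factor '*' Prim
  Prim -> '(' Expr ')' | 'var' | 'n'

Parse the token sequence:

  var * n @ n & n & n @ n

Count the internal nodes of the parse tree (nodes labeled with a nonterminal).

20

[Expr [Term [Factor [Factor [Prim var]] * [Prim n]] @ [Term [Factor [Prim n]]]] & [Expr [Term [Factor [Prim n]]] & [Expr [Term [Factor [Prim n]] @ [Term [Factor [Prim n]]]]]]]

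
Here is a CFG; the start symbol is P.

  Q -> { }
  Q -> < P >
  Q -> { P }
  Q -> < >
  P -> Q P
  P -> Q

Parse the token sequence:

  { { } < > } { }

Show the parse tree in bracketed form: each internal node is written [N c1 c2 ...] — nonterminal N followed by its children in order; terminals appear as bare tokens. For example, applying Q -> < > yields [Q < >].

[P [Q { [P [Q { }] [P [Q < >]]] }] [P [Q { }]]]

P
Q P
{ P } P
{ Q P } P
{ { } P } P
{ { } Q } P
{ { } < > } P
{ { } < > } Q
{ { } < > } { }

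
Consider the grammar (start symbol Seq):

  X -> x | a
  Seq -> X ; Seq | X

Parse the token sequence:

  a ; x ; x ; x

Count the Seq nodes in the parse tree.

[Seq [X a] ; [Seq [X x] ; [Seq [X x] ; [Seq [X x]]]]]

4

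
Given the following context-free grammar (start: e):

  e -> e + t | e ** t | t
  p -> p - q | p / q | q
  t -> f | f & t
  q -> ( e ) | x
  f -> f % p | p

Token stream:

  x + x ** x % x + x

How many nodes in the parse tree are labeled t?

[e [e [e [e [t [f [p [q x]]]]] + [t [f [p [q x]]]]] ** [t [f [f [p [q x]]] % [p [q x]]]]] + [t [f [p [q x]]]]]

4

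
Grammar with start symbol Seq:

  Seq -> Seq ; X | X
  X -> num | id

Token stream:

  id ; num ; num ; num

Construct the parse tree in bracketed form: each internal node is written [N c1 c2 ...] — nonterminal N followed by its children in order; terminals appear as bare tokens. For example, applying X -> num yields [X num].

Seq
Seq ; X
Seq ; X ; X
Seq ; X ; X ; X
X ; X ; X ; X
id ; X ; X ; X
id ; num ; X ; X
id ; num ; num ; X
id ; num ; num ; num

[Seq [Seq [Seq [Seq [X id]] ; [X num]] ; [X num]] ; [X num]]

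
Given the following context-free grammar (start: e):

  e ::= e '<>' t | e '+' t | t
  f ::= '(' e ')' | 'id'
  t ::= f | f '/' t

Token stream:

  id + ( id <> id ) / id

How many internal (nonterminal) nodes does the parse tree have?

[e [e [t [f id]]] + [t [f ( [e [e [t [f id]]] <> [t [f id]]] )] / [t [f id]]]]

14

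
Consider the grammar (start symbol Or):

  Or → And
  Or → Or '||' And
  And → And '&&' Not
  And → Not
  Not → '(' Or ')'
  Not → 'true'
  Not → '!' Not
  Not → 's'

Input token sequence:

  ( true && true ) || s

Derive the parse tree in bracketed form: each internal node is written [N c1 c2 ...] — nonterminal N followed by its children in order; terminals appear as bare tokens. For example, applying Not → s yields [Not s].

[Or [Or [And [Not ( [Or [And [And [Not true]] && [Not true]]] )]]] || [And [Not s]]]

Or
Or || And
And || And
Not || And
( Or ) || And
( And ) || And
( And && Not ) || And
( Not && Not ) || And
( true && Not ) || And
( true && true ) || And
( true && true ) || Not
( true && true ) || s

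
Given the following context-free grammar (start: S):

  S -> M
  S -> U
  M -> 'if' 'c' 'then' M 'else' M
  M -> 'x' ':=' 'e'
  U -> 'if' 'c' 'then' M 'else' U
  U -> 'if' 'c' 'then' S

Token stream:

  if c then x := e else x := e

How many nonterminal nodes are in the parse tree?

[S [M if c then [M x := e] else [M x := e]]]

4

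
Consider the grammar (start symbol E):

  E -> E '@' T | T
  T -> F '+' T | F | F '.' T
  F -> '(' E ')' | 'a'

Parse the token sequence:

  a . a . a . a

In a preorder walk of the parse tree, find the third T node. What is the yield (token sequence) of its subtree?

a . a

[E [T [F a] . [T [F a] . [T [F a] . [T [F a]]]]]]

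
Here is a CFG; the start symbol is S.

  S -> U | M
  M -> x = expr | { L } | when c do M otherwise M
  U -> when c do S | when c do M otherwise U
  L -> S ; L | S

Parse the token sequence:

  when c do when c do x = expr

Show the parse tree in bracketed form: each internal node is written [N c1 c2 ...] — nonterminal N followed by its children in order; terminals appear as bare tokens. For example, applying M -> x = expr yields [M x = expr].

S
U
when c do S
when c do U
when c do when c do S
when c do when c do M
when c do when c do x = expr

[S [U when c do [S [U when c do [S [M x = expr]]]]]]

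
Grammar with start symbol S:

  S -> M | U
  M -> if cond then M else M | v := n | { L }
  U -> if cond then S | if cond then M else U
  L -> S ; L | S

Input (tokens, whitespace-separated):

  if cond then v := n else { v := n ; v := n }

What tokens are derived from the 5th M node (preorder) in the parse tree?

[S [M if cond then [M v := n] else [M { [L [S [M v := n]] ; [L [S [M v := n]]]] }]]]

v := n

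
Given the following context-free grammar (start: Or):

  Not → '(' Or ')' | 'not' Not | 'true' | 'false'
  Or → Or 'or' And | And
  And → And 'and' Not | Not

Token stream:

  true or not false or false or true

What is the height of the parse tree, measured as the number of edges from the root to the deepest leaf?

[Or [Or [Or [Or [And [Not true]]] or [And [Not not [Not false]]]] or [And [Not false]]] or [And [Not true]]]

6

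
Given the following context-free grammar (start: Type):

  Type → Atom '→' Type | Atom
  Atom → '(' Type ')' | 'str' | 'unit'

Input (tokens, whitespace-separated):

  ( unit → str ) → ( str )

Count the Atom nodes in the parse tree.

5

[Type [Atom ( [Type [Atom unit] → [Type [Atom str]]] )] → [Type [Atom ( [Type [Atom str]] )]]]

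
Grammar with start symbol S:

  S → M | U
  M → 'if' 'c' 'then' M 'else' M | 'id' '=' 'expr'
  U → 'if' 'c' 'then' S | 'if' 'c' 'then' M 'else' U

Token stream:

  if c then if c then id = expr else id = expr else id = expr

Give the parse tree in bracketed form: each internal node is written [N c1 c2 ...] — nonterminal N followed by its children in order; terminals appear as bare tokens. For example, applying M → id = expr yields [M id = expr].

S
M
if c then M else M
if c then if c then M else M else M
if c then if c then id = expr else M else M
if c then if c then id = expr else id = expr else M
if c then if c then id = expr else id = expr else id = expr

[S [M if c then [M if c then [M id = expr] else [M id = expr]] else [M id = expr]]]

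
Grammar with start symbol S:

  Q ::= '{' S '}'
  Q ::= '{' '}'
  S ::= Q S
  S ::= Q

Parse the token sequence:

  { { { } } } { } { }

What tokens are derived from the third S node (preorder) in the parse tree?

[S [Q { [S [Q { [S [Q { }]] }]] }] [S [Q { }] [S [Q { }]]]]

{ }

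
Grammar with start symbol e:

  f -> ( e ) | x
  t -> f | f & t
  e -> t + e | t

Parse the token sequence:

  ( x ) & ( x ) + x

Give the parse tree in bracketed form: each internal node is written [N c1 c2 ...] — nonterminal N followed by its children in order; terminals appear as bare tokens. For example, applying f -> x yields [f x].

e
t + e
f & t + e
( e ) & t + e
( t ) & t + e
( f ) & t + e
( x ) & t + e
( x ) & f + e
( x ) & ( e ) + e
( x ) & ( t ) + e
( x ) & ( f ) + e
( x ) & ( x ) + e
( x ) & ( x ) + t
( x ) & ( x ) + f
( x ) & ( x ) + x

[e [t [f ( [e [t [f x]]] )] & [t [f ( [e [t [f x]]] )]]] + [e [t [f x]]]]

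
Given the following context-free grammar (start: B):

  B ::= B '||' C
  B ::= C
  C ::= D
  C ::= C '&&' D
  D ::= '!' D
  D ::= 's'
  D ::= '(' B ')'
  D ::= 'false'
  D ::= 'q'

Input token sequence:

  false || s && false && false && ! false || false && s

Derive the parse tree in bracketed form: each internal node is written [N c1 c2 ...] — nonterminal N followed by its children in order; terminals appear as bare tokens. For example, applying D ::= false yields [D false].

B
B || C
B || C || C
C || C || C
D || C || C
false || C || C
false || C && D || C
false || C && D && D || C
false || C && D && D && D || C
false || D && D && D && D || C
false || s && D && D && D || C
false || s && false && D && D || C
false || s && false && false && D || C
false || s && false && false && ! D || C
false || s && false && false && ! false || C
false || s && false && false && ! false || C && D
false || s && false && false && ! false || D && D
false || s && false && false && ! false || false && D
false || s && false && false && ! false || false && s

[B [B [B [C [D false]]] || [C [C [C [C [D s]] && [D false]] && [D false]] && [D ! [D false]]]] || [C [C [D false]] && [D s]]]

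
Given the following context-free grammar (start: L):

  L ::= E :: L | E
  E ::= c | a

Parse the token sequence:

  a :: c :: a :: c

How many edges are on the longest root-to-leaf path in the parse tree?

5

[L [E a] :: [L [E c] :: [L [E a] :: [L [E c]]]]]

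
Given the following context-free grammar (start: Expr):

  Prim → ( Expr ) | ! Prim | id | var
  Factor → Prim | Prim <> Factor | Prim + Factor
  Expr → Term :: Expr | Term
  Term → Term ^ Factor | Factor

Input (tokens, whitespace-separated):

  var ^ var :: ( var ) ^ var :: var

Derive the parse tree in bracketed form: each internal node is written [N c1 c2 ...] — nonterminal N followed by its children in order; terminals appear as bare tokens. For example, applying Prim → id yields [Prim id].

[Expr [Term [Term [Factor [Prim var]]] ^ [Factor [Prim var]]] :: [Expr [Term [Term [Factor [Prim ( [Expr [Term [Factor [Prim var]]]] )]]] ^ [Factor [Prim var]]] :: [Expr [Term [Factor [Prim var]]]]]]

Expr
Term :: Expr
Term ^ Factor :: Expr
Factor ^ Factor :: Expr
Prim ^ Factor :: Expr
var ^ Factor :: Expr
var ^ Prim :: Expr
var ^ var :: Expr
var ^ var :: Term :: Expr
var ^ var :: Term ^ Factor :: Expr
var ^ var :: Factor ^ Factor :: Expr
var ^ var :: Prim ^ Factor :: Expr
var ^ var :: ( Expr ) ^ Factor :: Expr
var ^ var :: ( Term ) ^ Factor :: Expr
var ^ var :: ( Factor ) ^ Factor :: Expr
var ^ var :: ( Prim ) ^ Factor :: Expr
var ^ var :: ( var ) ^ Factor :: Expr
var ^ var :: ( var ) ^ Prim :: Expr
var ^ var :: ( var ) ^ var :: Expr
var ^ var :: ( var ) ^ var :: Term
var ^ var :: ( var ) ^ var :: Factor
var ^ var :: ( var ) ^ var :: Prim
var ^ var :: ( var ) ^ var :: var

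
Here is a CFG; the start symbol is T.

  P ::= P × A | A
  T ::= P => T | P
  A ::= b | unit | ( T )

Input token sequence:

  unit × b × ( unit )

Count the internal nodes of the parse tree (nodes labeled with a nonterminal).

10

[T [P [P [P [A unit]] × [A b]] × [A ( [T [P [A unit]]] )]]]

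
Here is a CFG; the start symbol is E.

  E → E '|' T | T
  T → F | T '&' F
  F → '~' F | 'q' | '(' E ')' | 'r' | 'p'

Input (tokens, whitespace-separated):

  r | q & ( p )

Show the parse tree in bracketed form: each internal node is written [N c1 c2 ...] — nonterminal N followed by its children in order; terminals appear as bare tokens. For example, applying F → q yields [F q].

[E [E [T [F r]]] | [T [T [F q]] & [F ( [E [T [F p]]] )]]]

E
E | T
T | T
F | T
r | T
r | T & F
r | F & F
r | q & F
r | q & ( E )
r | q & ( T )
r | q & ( F )
r | q & ( p )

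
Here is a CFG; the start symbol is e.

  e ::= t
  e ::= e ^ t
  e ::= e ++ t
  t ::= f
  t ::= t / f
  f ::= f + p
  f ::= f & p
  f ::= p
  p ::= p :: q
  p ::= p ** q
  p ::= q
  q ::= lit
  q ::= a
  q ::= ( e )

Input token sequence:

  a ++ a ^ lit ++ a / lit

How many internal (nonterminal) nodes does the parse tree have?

24

[e [e [e [e [t [f [p [q a]]]]] ++ [t [f [p [q a]]]]] ^ [t [f [p [q lit]]]]] ++ [t [t [f [p [q a]]]] / [f [p [q lit]]]]]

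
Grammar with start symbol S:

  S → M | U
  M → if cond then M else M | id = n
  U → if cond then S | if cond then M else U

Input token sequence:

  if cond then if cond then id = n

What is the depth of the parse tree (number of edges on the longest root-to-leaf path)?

[S [U if cond then [S [U if cond then [S [M id = n]]]]]]

6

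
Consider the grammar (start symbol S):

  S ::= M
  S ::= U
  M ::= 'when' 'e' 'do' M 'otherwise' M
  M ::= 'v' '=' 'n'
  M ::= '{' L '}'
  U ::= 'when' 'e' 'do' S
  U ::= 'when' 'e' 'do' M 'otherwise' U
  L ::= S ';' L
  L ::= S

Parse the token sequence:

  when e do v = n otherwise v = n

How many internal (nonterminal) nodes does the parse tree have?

[S [M when e do [M v = n] otherwise [M v = n]]]

4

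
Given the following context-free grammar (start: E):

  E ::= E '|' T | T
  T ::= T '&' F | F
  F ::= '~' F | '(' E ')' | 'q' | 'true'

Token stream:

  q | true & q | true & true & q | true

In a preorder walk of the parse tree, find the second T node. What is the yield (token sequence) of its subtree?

[E [E [E [E [T [F q]]] | [T [T [F true]] & [F q]]] | [T [T [T [F true]] & [F true]] & [F q]]] | [T [F true]]]

true & q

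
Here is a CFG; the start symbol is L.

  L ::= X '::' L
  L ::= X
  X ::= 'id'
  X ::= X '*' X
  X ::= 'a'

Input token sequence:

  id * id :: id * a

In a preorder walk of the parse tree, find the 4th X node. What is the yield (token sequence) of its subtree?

[L [X [X id] * [X id]] :: [L [X [X id] * [X a]]]]

id * a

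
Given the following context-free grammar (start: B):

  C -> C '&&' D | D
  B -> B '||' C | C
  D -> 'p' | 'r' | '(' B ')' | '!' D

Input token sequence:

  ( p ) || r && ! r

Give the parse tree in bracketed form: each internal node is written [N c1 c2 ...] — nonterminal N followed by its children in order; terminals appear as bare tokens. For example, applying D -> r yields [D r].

[B [B [C [D ( [B [C [D p]]] )]]] || [C [C [D r]] && [D ! [D r]]]]

B
B || C
C || C
D || C
( B ) || C
( C ) || C
( D ) || C
( p ) || C
( p ) || C && D
( p ) || D && D
( p ) || r && D
( p ) || r && ! D
( p ) || r && ! r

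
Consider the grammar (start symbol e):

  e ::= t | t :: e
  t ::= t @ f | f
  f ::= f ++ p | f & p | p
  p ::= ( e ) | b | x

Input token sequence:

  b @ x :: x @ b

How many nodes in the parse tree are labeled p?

4

[e [t [t [f [p b]]] @ [f [p x]]] :: [e [t [t [f [p x]]] @ [f [p b]]]]]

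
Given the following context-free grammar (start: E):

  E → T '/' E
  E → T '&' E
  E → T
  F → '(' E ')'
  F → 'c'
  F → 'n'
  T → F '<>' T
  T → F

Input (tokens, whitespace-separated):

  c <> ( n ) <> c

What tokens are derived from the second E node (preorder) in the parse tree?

[E [T [F c] <> [T [F ( [E [T [F n]]] )] <> [T [F c]]]]]

n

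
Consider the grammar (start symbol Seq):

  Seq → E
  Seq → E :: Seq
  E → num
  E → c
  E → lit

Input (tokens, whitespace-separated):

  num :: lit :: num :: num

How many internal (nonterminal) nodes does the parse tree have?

[Seq [E num] :: [Seq [E lit] :: [Seq [E num] :: [Seq [E num]]]]]

8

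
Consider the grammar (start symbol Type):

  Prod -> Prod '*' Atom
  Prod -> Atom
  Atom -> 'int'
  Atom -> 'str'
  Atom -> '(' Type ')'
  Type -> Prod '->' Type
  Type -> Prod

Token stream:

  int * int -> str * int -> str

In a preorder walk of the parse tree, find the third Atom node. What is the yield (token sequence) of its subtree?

str

[Type [Prod [Prod [Atom int]] * [Atom int]] -> [Type [Prod [Prod [Atom str]] * [Atom int]] -> [Type [Prod [Atom str]]]]]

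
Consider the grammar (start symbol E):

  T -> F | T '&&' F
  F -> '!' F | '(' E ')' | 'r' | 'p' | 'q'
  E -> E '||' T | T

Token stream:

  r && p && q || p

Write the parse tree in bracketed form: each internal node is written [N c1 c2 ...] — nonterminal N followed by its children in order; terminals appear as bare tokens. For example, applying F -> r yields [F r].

E
E || T
T || T
T && F || T
T && F && F || T
F && F && F || T
r && F && F || T
r && p && F || T
r && p && q || T
r && p && q || F
r && p && q || p

[E [E [T [T [T [F r]] && [F p]] && [F q]]] || [T [F p]]]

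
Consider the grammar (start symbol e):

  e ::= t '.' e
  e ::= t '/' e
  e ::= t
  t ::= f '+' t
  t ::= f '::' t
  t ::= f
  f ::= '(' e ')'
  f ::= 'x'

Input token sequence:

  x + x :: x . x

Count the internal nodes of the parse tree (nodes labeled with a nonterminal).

10

[e [t [f x] + [t [f x] :: [t [f x]]]] . [e [t [f x]]]]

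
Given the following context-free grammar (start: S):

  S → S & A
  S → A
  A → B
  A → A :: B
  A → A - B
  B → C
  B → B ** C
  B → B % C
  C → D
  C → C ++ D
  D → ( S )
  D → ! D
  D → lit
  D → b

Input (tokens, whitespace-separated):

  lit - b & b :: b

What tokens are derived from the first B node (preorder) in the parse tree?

lit

[S [S [A [A [B [C [D lit]]]] - [B [C [D b]]]]] & [A [A [B [C [D b]]]] :: [B [C [D b]]]]]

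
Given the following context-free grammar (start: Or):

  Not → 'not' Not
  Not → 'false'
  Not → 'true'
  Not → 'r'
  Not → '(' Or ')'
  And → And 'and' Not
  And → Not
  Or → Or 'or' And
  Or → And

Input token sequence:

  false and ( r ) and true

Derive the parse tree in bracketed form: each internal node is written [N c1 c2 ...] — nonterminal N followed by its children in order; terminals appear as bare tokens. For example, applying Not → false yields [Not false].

[Or [And [And [And [Not false]] and [Not ( [Or [And [Not r]]] )]] and [Not true]]]

Or
And
And and Not
And and Not and Not
Not and Not and Not
false and Not and Not
false and ( Or ) and Not
false and ( And ) and Not
false and ( Not ) and Not
false and ( r ) and Not
false and ( r ) and true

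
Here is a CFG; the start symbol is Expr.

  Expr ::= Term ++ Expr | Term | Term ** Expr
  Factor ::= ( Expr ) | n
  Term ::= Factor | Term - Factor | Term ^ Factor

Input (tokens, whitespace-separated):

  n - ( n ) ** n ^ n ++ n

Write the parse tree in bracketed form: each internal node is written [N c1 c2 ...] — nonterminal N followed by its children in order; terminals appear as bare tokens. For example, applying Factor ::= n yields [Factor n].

Expr
Term ** Expr
Term - Factor ** Expr
Factor - Factor ** Expr
n - Factor ** Expr
n - ( Expr ) ** Expr
n - ( Term ) ** Expr
n - ( Factor ) ** Expr
n - ( n ) ** Expr
n - ( n ) ** Term ++ Expr
n - ( n ) ** Term ^ Factor ++ Expr
n - ( n ) ** Factor ^ Factor ++ Expr
n - ( n ) ** n ^ Factor ++ Expr
n - ( n ) ** n ^ n ++ Expr
n - ( n ) ** n ^ n ++ Term
n - ( n ) ** n ^ n ++ Factor
n - ( n ) ** n ^ n ++ n

[Expr [Term [Term [Factor n]] - [Factor ( [Expr [Term [Factor n]]] )]] ** [Expr [Term [Term [Factor n]] ^ [Factor n]] ++ [Expr [Term [Factor n]]]]]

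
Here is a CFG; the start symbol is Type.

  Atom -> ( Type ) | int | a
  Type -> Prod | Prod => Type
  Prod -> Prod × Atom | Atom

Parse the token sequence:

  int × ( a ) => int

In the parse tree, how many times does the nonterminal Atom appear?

4

[Type [Prod [Prod [Atom int]] × [Atom ( [Type [Prod [Atom a]]] )]] => [Type [Prod [Atom int]]]]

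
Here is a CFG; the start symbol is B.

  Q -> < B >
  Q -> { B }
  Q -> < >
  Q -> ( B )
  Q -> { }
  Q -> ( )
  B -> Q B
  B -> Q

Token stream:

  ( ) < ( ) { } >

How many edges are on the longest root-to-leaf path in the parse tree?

[B [Q ( )] [B [Q < [B [Q ( )] [B [Q { }]]] >]]]

6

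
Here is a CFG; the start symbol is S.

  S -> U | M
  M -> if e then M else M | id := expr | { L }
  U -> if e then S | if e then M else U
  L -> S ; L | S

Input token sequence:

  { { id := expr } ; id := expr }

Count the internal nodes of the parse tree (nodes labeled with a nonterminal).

[S [M { [L [S [M { [L [S [M id := expr]]] }]] ; [L [S [M id := expr]]]] }]]

11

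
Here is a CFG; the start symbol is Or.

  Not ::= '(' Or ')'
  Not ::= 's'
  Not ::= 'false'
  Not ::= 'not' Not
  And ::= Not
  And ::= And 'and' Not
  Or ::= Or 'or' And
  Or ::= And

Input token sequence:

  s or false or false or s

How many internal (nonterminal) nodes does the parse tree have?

12

[Or [Or [Or [Or [And [Not s]]] or [And [Not false]]] or [And [Not false]]] or [And [Not s]]]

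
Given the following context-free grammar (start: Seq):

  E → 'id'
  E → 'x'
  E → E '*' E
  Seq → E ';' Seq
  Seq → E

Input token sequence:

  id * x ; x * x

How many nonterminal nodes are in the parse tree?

[Seq [E [E id] * [E x]] ; [Seq [E [E x] * [E x]]]]

8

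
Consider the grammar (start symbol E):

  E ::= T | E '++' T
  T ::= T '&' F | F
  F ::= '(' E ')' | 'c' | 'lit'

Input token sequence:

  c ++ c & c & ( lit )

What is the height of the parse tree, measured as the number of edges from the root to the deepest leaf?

6

[E [E [T [F c]]] ++ [T [T [T [F c]] & [F c]] & [F ( [E [T [F lit]]] )]]]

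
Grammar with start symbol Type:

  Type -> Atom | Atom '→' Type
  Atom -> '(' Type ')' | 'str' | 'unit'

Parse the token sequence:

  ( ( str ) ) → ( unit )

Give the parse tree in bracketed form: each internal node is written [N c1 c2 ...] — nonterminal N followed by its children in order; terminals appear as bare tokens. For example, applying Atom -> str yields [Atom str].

[Type [Atom ( [Type [Atom ( [Type [Atom str]] )]] )] → [Type [Atom ( [Type [Atom unit]] )]]]

Type
Atom → Type
( Type ) → Type
( Atom ) → Type
( ( Type ) ) → Type
( ( Atom ) ) → Type
( ( str ) ) → Type
( ( str ) ) → Atom
( ( str ) ) → ( Type )
( ( str ) ) → ( Atom )
( ( str ) ) → ( unit )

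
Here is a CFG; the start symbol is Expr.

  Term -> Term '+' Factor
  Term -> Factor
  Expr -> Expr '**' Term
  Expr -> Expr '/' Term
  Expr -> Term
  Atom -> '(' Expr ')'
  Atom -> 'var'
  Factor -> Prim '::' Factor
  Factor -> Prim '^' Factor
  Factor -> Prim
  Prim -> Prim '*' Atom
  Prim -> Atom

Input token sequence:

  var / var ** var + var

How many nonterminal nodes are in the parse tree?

19

[Expr [Expr [Expr [Term [Factor [Prim [Atom var]]]]] / [Term [Factor [Prim [Atom var]]]]] ** [Term [Term [Factor [Prim [Atom var]]]] + [Factor [Prim [Atom var]]]]]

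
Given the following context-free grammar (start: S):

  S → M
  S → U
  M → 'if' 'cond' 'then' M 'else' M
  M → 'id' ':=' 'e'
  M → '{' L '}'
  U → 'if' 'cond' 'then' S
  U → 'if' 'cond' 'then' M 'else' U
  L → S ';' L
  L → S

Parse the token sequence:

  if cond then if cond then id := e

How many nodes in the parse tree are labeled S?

[S [U if cond then [S [U if cond then [S [M id := e]]]]]]

3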